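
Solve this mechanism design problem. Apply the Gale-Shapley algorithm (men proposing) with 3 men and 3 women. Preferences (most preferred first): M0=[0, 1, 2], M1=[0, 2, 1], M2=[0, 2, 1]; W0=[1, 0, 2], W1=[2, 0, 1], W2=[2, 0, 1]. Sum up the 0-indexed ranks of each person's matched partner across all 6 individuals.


Step 1: Run Gale-Shapley (men propose, women hold best offer):
  M0 proposes to W0; she accepts
  M1 proposes to W0; she switches from M0
  M2 proposes to W0; rejected
  M2 proposes to W2; she accepts
  M0 proposes to W1; she accepts
Step 2: Final matching: W0-M1, W1-M0, W2-M2
Step 3: 0-indexed ranks (man's rank of his match, then woman's): 0 + 0 + 1 + 1 + 1 + 0
Step 4: Total rank sum = 3

3


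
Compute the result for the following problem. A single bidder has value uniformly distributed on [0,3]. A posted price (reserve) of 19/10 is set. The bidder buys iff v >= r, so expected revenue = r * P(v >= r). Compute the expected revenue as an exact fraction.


Step 1: Posted price r = 19/10, value support [0,3]
Step 2: P(v >= r) = (3 - 19/10)/3 = 11/30
Step 3: Expected revenue = r * P(v >= r) = 19/10 * 11/30
Step 4: Revenue = 209/300

209/300


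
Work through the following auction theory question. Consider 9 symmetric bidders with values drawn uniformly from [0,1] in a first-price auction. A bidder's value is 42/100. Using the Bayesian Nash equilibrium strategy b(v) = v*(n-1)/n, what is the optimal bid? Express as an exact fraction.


Step 1: The symmetric BNE bidding function is b(v) = v * (n-1) / n
Step 2: Substitute v = 21/50 and n = 9
Step 3: b = 21/50 * 8/9
Step 4: b = 28/75

28/75


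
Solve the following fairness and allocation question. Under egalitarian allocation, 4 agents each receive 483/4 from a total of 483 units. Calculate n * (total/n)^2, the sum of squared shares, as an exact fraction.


Step 1: Each agent's share = 483/4
Step 2: Square of each share = (483/4)^2 = 233289/16
Step 3: Sum of squares = 4 * 233289/16 = 233289/4

233289/4


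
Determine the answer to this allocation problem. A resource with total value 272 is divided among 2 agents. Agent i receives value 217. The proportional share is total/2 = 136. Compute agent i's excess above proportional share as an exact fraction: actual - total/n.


Step 1: Proportional share = 272/2 = 136
Step 2: Agent's actual allocation = 217
Step 3: Excess = 217 - 136 = 81

81


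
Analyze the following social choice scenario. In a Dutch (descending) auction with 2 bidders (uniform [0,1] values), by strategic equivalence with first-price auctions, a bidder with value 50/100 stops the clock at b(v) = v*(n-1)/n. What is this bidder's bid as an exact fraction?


Step 1: Dutch auctions are strategically equivalent to first-price auctions
Step 2: The equilibrium bid is b(v) = v*(n-1)/n
Step 3: b = 1/2 * 1/2
Step 4: b = 1/4

1/4


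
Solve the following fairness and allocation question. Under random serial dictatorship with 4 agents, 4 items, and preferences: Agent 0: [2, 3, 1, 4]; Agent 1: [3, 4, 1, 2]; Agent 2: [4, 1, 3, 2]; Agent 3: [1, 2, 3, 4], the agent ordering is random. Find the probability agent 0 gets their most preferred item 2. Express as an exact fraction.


Step 1: Agent 0 wants item 2
Step 2: There are 24 possible orderings of agents
Step 3: In 24 orderings, agent 0 gets item 2
Step 4: Probability = 24/24 = 1

1


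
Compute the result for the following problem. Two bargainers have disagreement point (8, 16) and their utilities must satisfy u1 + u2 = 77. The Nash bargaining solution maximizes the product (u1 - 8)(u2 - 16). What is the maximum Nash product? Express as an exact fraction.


Step 1: The Nash solution splits surplus symmetrically above the disagreement point
Step 2: u1 = (total + d1 - d2)/2 = (77 + 8 - 16)/2 = 69/2
Step 3: u2 = (total - d1 + d2)/2 = (77 - 8 + 16)/2 = 85/2
Step 4: Nash product = (69/2 - 8) * (85/2 - 16)
Step 5: = 53/2 * 53/2 = 2809/4

2809/4


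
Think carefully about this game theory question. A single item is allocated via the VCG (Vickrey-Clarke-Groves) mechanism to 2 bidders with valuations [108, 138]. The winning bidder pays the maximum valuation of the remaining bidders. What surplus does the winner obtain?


Step 1: The winner is the agent with the highest value: agent 1 with value 138
Step 2: Values of other agents: [108]
Step 3: VCG payment = max of others' values = 108
Step 4: Surplus = 138 - 108 = 30

30


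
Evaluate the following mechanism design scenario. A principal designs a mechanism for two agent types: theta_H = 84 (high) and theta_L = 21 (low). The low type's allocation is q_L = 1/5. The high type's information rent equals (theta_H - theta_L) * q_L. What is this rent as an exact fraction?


Step 1: theta_H - theta_L = 84 - 21 = 63
Step 2: Information rent = (theta_H - theta_L) * q_L
Step 3: = 63 * 1/5
Step 4: = 63/5

63/5


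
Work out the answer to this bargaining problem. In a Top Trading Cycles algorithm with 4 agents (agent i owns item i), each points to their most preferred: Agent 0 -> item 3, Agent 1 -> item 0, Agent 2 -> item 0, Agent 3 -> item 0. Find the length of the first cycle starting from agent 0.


Step 1: Trace the pointer graph from agent 0: 0 -> 3 -> 0
Step 2: A cycle is detected when we revisit agent 0
Step 3: The cycle is: 0 -> 3 -> 0
Step 4: Cycle length = 2

2


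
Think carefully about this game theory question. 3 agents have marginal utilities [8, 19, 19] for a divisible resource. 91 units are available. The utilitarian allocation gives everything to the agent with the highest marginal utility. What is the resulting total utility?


Step 1: The marginal utilities are [8, 19, 19]
Step 2: The highest marginal utility is 19
Step 3: All 91 units go to that agent
Step 4: Total utility = 19 * 91 = 1729

1729


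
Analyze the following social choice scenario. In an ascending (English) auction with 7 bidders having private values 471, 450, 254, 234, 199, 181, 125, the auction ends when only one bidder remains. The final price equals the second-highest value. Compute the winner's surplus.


Step 1: Identify the highest value: 471
Step 2: Identify the second-highest value: 450
Step 3: The final price = second-highest value = 450
Step 4: Surplus = 471 - 450 = 21

21


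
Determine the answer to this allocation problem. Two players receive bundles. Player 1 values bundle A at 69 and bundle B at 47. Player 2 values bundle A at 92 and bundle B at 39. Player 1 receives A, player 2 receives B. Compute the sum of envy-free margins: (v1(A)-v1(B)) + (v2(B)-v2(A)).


Step 1: Player 1's margin = v1(A) - v1(B) = 69 - 47 = 22
Step 2: Player 2's margin = v2(B) - v2(A) = 39 - 92 = -53
Step 3: Total margin = 22 + -53 = -31

-31


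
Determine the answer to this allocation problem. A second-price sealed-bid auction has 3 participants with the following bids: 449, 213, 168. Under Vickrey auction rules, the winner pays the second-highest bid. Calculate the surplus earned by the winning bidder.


Step 1: Sort bids in descending order: 449, 213, 168
Step 2: The winning bid is the highest: 449
Step 3: The payment equals the second-highest bid: 213
Step 4: Surplus = winner's bid - payment = 449 - 213 = 236

236


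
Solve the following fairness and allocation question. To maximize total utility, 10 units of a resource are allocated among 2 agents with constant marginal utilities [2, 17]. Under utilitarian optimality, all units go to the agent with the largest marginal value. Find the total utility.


Step 1: The marginal utilities are [2, 17]
Step 2: The highest marginal utility is 17
Step 3: All 10 units go to that agent
Step 4: Total utility = 17 * 10 = 170

170


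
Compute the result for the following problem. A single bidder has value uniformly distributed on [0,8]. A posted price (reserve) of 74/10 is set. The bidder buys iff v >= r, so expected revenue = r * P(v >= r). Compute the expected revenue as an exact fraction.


Step 1: Posted price r = 37/5, value support [0,8]
Step 2: P(v >= r) = (8 - 37/5)/8 = 3/40
Step 3: Expected revenue = r * P(v >= r) = 37/5 * 3/40
Step 4: Revenue = 111/200

111/200


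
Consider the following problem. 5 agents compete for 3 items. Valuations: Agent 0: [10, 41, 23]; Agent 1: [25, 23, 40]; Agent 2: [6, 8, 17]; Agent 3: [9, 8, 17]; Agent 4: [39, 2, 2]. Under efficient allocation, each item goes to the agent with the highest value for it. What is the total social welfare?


Step 1: For each item, find the maximum value among all agents.
Step 2: Item 0 -> Agent 4 (value 39)
Step 3: Item 1 -> Agent 0 (value 41)
Step 4: Item 2 -> Agent 1 (value 40)
Step 5: Total welfare = 39 + 41 + 40 = 120

120


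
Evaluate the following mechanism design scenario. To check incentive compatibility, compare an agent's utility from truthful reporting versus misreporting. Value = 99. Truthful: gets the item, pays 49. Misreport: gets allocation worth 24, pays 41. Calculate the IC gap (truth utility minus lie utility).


Step 1: U(truth) = value - payment = 99 - 49 = 50
Step 2: U(lie) = allocation - payment = 24 - 41 = -17
Step 3: IC gap = 50 - (-17) = 67

67


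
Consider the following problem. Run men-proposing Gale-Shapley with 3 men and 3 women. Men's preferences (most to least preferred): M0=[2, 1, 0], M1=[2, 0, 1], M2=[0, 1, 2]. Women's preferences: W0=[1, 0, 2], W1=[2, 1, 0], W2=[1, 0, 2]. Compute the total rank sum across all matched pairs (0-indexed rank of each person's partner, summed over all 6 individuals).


Step 1: Run Gale-Shapley (men propose, women hold best offer):
  M0 proposes to W2; she accepts
  M1 proposes to W2; she switches from M0
  M2 proposes to W0; she accepts
  M0 proposes to W1; she accepts
Step 2: Final matching: W0-M2, W1-M0, W2-M1
Step 3: 0-indexed ranks (man's rank of his match, then woman's): 0 + 2 + 1 + 2 + 0 + 0
Step 4: Total rank sum = 5

5


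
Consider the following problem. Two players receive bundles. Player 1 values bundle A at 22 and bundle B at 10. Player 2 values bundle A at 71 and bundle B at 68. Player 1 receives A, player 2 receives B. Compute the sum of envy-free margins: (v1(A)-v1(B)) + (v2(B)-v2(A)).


Step 1: Player 1's margin = v1(A) - v1(B) = 22 - 10 = 12
Step 2: Player 2's margin = v2(B) - v2(A) = 68 - 71 = -3
Step 3: Total margin = 12 + -3 = 9

9


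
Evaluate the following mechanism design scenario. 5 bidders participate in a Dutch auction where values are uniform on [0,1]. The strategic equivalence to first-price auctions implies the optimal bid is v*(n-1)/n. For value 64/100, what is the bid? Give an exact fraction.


Step 1: Dutch auctions are strategically equivalent to first-price auctions
Step 2: The equilibrium bid is b(v) = v*(n-1)/n
Step 3: b = 16/25 * 4/5
Step 4: b = 64/125

64/125


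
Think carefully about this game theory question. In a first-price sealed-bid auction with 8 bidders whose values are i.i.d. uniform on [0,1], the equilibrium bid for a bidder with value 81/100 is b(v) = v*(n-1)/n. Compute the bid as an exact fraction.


Step 1: The symmetric BNE bidding function is b(v) = v * (n-1) / n
Step 2: Substitute v = 81/100 and n = 8
Step 3: b = 81/100 * 7/8
Step 4: b = 567/800

567/800


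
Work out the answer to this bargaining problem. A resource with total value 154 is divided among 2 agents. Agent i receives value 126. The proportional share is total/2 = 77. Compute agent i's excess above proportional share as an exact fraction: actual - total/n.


Step 1: Proportional share = 154/2 = 77
Step 2: Agent's actual allocation = 126
Step 3: Excess = 126 - 77 = 49

49


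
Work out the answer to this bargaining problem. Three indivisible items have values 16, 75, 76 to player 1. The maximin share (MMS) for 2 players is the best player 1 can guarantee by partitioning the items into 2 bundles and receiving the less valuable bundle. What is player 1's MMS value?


Step 1: Item values = 16, 75, 76
Step 2: Enumerate all 2-bundle partitions and take the smaller bundle:
  Partition 1: {16} vs {75,76} -> bundles 16, 151; min = 16
  Partition 2: {75} vs {16,76} -> bundles 75, 92; min = 75
  Partition 3: {76} vs {16,75} -> bundles 76, 91; min = 76
Step 3: MMS = max(16, 75, 76) = 76

76


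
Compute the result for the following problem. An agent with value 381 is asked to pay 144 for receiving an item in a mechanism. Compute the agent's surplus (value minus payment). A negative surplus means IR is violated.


Step 1: Surplus = value - payment = 381 - 144 = 237
Step 2: IR is satisfied (surplus >= 0)

237


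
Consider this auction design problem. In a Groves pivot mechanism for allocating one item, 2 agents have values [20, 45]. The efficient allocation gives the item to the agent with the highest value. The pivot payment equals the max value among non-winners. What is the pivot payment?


Step 1: The efficient winner is agent 1 with value 45
Step 2: Other agents' values: [20]
Step 3: Pivot payment = max(others) = 20
Step 4: The winner pays 20

20


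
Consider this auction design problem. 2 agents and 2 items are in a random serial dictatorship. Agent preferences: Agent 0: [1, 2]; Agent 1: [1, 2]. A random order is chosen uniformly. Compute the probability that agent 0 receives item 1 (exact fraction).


Step 1: Agent 0 wants item 1
Step 2: There are 2 possible orderings of agents
Step 3: In 1 orderings, agent 0 gets item 1
Step 4: Probability = 1/2

1/2


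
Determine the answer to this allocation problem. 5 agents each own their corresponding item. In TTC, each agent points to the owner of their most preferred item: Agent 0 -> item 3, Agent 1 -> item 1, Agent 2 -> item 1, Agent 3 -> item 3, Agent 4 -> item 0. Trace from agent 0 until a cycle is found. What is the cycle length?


Step 1: Trace the pointer graph from agent 0: 0 -> 3 -> 3
Step 2: A cycle is detected when we revisit agent 3
Step 3: The cycle is: 3 -> 3
Step 4: Cycle length = 1

1


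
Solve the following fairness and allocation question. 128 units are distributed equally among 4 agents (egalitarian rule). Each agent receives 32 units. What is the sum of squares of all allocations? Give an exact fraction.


Step 1: Each agent's share = 128/4 = 32
Step 2: Square of each share = (32)^2 = 1024
Step 3: Sum of squares = 4 * 1024 = 4096

4096


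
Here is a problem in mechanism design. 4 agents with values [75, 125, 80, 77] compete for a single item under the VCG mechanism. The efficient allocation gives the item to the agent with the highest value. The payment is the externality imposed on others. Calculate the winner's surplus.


Step 1: The winner is the agent with the highest value: agent 1 with value 125
Step 2: Values of other agents: [75, 80, 77]
Step 3: VCG payment = max of others' values = 80
Step 4: Surplus = 125 - 80 = 45

45


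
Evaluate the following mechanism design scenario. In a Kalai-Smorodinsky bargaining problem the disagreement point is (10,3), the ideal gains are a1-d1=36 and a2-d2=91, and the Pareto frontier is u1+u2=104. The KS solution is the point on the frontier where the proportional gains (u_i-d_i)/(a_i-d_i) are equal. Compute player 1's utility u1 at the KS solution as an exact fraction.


Step 1: At the KS point, (u1-d1)/r1 = (u2-d2)/r2 = t and u1+u2 = 104
Step 2: u1 = d1 + r1*t and u2 = d2 + r2*t, so (d1 + r1*t) + (d2 + r2*t) = 104
Step 3: t = (104 - 10 - 3)/(36 + 91) = 91/127
Step 4: u1 = d1 + r1*t = 10 + 36 * 91/127 = 4546/127
Step 5: (Check: u2 = d2 + r2*t = 8662/127; u1+u2 = 4546/127 + 8662/127 = 104, on the frontier.)

4546/127


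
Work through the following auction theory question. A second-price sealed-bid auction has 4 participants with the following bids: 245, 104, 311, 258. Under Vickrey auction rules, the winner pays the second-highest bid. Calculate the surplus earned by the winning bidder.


Step 1: Sort bids in descending order: 311, 258, 245, 104
Step 2: The winning bid is the highest: 311
Step 3: The payment equals the second-highest bid: 258
Step 4: Surplus = winner's bid - payment = 311 - 258 = 53

53


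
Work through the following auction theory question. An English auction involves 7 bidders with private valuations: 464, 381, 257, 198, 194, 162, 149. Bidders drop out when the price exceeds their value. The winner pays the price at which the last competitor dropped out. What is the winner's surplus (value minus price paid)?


Step 1: Identify the highest value: 464
Step 2: Identify the second-highest value: 381
Step 3: The final price = second-highest value = 381
Step 4: Surplus = 464 - 381 = 83

83


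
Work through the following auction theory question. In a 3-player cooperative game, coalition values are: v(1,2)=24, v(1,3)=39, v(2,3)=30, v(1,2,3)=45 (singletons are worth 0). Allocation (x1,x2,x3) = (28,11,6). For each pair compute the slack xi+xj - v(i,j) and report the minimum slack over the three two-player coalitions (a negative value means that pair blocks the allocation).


Step 1: Slack for coalition (1,2): x1+x2 - v12 = 39 - 24 = 15
Step 2: Slack for coalition (1,3): x1+x3 - v13 = 34 - 39 = -5
Step 3: Slack for coalition (2,3): x2+x3 - v23 = 17 - 30 = -13
Step 4: Minimum slack = min(15, -5, -13) = -13, attained by (2,3); coalition (2,3) can block (slack < 0), so the allocation is not in the core

-13


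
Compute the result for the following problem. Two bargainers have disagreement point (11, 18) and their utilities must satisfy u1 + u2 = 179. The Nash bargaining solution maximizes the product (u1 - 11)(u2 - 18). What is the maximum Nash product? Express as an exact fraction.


Step 1: The Nash solution splits surplus symmetrically above the disagreement point
Step 2: u1 = (total + d1 - d2)/2 = (179 + 11 - 18)/2 = 86
Step 3: u2 = (total - d1 + d2)/2 = (179 - 11 + 18)/2 = 93
Step 4: Nash product = (86 - 11) * (93 - 18)
Step 5: = 75 * 75 = 5625

5625


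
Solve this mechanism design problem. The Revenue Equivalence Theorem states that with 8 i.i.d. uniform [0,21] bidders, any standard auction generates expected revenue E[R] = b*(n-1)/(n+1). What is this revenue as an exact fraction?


Step 1: By Revenue Equivalence, expected revenue = b*(n-1)/(n+1)
Step 2: Substituting n = 8, b = 21
Step 3: Revenue = 21*(8-1)/(8+1) = 21*7/9
Step 4: Revenue = 147/9 = 49/3

49/3


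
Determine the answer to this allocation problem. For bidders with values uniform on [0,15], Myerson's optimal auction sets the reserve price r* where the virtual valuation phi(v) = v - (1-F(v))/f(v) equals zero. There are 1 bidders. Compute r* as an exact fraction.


Step 1: For U[0,15], F(v) = v/15 and f(v) = 1/15
Step 2: phi(v) = v - (1 - v/15)/(1/15) = v - (15 - v) = 2v - 15
Step 3: Set phi(r*) = 0: 2r* - 15 = 0
Step 4: r* = 15/2 (the number of bidders n = 1 does not enter)

15/2


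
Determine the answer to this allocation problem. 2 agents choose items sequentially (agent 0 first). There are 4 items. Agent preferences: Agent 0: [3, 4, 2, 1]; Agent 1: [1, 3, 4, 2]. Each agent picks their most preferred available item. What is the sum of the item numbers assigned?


Step 1: Agent 0 picks item 3
Step 2: Agent 1 picks item 1
Step 3: Sum = 3 + 1 = 4

4


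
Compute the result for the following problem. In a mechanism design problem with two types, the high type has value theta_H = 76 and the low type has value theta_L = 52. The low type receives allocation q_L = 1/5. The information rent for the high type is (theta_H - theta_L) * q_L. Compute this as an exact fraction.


Step 1: theta_H - theta_L = 76 - 52 = 24
Step 2: Information rent = (theta_H - theta_L) * q_L
Step 3: = 24 * 1/5
Step 4: = 24/5

24/5


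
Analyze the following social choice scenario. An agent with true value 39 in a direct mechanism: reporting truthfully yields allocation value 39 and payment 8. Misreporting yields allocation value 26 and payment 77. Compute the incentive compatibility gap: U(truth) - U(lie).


Step 1: U(truth) = value - payment = 39 - 8 = 31
Step 2: U(lie) = allocation - payment = 26 - 77 = -51
Step 3: IC gap = 31 - (-51) = 82

82


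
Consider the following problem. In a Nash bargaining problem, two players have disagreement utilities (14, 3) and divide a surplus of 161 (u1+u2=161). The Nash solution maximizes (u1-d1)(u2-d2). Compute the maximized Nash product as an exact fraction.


Step 1: The Nash solution splits surplus symmetrically above the disagreement point
Step 2: u1 = (total + d1 - d2)/2 = (161 + 14 - 3)/2 = 86
Step 3: u2 = (total - d1 + d2)/2 = (161 - 14 + 3)/2 = 75
Step 4: Nash product = (86 - 14) * (75 - 3)
Step 5: = 72 * 72 = 5184

5184


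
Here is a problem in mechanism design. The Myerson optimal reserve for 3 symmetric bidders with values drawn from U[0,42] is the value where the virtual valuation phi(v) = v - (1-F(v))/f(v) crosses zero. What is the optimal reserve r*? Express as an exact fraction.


Step 1: For U[0,42], F(v) = v/42 and f(v) = 1/42
Step 2: phi(v) = v - (1 - v/42)/(1/42) = v - (42 - v) = 2v - 42
Step 3: Set phi(r*) = 0: 2r* - 42 = 0
Step 4: r* = 42/2 = 21 (the number of bidders n = 3 does not enter)

21


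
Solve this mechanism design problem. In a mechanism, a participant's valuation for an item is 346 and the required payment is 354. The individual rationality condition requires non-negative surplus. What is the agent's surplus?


Step 1: Surplus = value - payment = 346 - 354 = -8
Step 2: IR is violated (surplus < 0)

-8


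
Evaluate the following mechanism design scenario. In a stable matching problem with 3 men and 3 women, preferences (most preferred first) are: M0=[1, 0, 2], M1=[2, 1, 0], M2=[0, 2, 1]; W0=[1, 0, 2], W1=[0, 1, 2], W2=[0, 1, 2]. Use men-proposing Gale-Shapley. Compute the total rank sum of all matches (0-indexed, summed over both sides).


Step 1: Run Gale-Shapley (men propose, women hold best offer):
  M0 proposes to W1; she accepts
  M1 proposes to W2; she accepts
  M2 proposes to W0; she accepts
Step 2: Final matching: W0-M2, W1-M0, W2-M1
Step 3: 0-indexed ranks (man's rank of his match, then woman's): 0 + 2 + 0 + 0 + 0 + 1
Step 4: Total rank sum = 3

3


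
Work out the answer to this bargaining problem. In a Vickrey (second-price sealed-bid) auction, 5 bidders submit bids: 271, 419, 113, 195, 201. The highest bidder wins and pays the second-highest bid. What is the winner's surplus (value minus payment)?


Step 1: Sort bids in descending order: 419, 271, 201, 195, 113
Step 2: The winning bid is the highest: 419
Step 3: The payment equals the second-highest bid: 271
Step 4: Surplus = winner's bid - payment = 419 - 271 = 148

148


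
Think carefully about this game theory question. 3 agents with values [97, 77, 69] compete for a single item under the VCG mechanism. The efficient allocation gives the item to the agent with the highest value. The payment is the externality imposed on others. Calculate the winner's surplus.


Step 1: The winner is the agent with the highest value: agent 0 with value 97
Step 2: Values of other agents: [77, 69]
Step 3: VCG payment = max of others' values = 77
Step 4: Surplus = 97 - 77 = 20

20


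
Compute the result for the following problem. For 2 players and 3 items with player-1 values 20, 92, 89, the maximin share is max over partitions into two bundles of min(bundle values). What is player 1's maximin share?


Step 1: Item values = 20, 92, 89
Step 2: Enumerate all 2-bundle partitions and take the smaller bundle:
  Partition 1: {20} vs {92,89} -> bundles 20, 181; min = 20
  Partition 2: {92} vs {20,89} -> bundles 92, 109; min = 92
  Partition 3: {89} vs {20,92} -> bundles 89, 112; min = 89
Step 3: MMS = max(20, 92, 89) = 92

92


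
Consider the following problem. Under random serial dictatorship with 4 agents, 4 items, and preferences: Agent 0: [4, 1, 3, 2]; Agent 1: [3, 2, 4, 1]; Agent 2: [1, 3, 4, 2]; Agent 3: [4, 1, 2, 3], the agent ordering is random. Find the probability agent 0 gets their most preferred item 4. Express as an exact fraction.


Step 1: Agent 0 wants item 4
Step 2: There are 24 possible orderings of agents
Step 3: In 12 orderings, agent 0 gets item 4
Step 4: Probability = 12/24 = 1/2

1/2


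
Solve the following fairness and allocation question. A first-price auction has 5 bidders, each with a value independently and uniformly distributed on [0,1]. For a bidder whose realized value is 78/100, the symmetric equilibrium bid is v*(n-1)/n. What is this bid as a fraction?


Step 1: The symmetric BNE bidding function is b(v) = v * (n-1) / n
Step 2: Substitute v = 39/50 and n = 5
Step 3: b = 39/50 * 4/5
Step 4: b = 78/125

78/125


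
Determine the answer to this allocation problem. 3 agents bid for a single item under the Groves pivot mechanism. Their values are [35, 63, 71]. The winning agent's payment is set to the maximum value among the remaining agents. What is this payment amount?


Step 1: The efficient winner is agent 2 with value 71
Step 2: Other agents' values: [35, 63]
Step 3: Pivot payment = max(others) = 63
Step 4: The winner pays 63

63


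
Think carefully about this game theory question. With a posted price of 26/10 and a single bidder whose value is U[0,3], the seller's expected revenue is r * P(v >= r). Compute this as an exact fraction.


Step 1: Posted price r = 13/5, value support [0,3]
Step 2: P(v >= r) = (3 - 13/5)/3 = 2/15
Step 3: Expected revenue = r * P(v >= r) = 13/5 * 2/15
Step 4: Revenue = 26/75

26/75


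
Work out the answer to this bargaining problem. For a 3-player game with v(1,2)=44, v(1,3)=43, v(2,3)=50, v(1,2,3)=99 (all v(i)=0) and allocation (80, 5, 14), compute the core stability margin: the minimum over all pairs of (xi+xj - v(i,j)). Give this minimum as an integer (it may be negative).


Step 1: Slack for coalition (1,2): x1+x2 - v12 = 85 - 44 = 41
Step 2: Slack for coalition (1,3): x1+x3 - v13 = 94 - 43 = 51
Step 3: Slack for coalition (2,3): x2+x3 - v23 = 19 - 50 = -31
Step 4: Minimum slack = min(41, 51, -31) = -31, attained by (2,3); coalition (2,3) can block (slack < 0), so the allocation is not in the core

-31


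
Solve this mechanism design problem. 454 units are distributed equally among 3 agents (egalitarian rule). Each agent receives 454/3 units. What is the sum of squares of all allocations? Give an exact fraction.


Step 1: Each agent's share = 454/3
Step 2: Square of each share = (454/3)^2 = 206116/9
Step 3: Sum of squares = 3 * 206116/9 = 206116/3

206116/3


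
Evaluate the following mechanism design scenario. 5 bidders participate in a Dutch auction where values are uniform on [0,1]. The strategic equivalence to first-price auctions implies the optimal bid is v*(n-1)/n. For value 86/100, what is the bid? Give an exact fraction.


Step 1: Dutch auctions are strategically equivalent to first-price auctions
Step 2: The equilibrium bid is b(v) = v*(n-1)/n
Step 3: b = 43/50 * 4/5
Step 4: b = 86/125

86/125


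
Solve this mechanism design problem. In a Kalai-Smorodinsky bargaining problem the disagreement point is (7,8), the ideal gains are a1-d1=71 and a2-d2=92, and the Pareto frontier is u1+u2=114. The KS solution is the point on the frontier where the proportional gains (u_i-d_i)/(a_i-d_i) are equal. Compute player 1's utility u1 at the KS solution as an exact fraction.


Step 1: At the KS point, (u1-d1)/r1 = (u2-d2)/r2 = t and u1+u2 = 114
Step 2: u1 = d1 + r1*t and u2 = d2 + r2*t, so (d1 + r1*t) + (d2 + r2*t) = 114
Step 3: t = (114 - 7 - 8)/(71 + 92) = 99/163
Step 4: u1 = d1 + r1*t = 7 + 71 * 99/163 = 8170/163
Step 5: (Check: u2 = d2 + r2*t = 10412/163; u1+u2 = 8170/163 + 10412/163 = 114, on the frontier.)

8170/163


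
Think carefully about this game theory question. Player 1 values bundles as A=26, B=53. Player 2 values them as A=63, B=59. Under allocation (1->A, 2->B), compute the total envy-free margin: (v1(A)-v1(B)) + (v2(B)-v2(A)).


Step 1: Player 1's margin = v1(A) - v1(B) = 26 - 53 = -27
Step 2: Player 2's margin = v2(B) - v2(A) = 59 - 63 = -4
Step 3: Total margin = -27 + -4 = -31

-31


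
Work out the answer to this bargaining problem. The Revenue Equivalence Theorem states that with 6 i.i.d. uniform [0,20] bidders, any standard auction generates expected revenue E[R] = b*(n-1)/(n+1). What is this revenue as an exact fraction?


Step 1: By Revenue Equivalence, expected revenue = b*(n-1)/(n+1)
Step 2: Substituting n = 6, b = 20
Step 3: Revenue = 20*(6-1)/(6+1) = 20*5/7
Step 4: Revenue = 100/7

100/7


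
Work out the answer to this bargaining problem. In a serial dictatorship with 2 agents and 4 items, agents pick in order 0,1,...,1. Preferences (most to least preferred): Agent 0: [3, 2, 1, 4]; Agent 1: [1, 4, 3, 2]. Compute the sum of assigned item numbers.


Step 1: Agent 0 picks item 3
Step 2: Agent 1 picks item 1
Step 3: Sum = 3 + 1 = 4

4


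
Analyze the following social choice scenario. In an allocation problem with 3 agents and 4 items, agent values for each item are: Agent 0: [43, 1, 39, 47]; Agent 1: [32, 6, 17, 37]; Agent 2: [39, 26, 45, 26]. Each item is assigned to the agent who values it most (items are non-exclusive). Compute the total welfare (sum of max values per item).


Step 1: For each item, find the maximum value among all agents.
Step 2: Item 0 -> Agent 0 (value 43)
Step 3: Item 1 -> Agent 2 (value 26)
Step 4: Item 2 -> Agent 2 (value 45)
Step 5: Item 3 -> Agent 0 (value 47)
Step 6: Total welfare = 43 + 26 + 45 + 47 = 161

161


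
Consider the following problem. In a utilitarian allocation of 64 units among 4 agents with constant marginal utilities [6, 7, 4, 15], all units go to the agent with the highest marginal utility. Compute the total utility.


Step 1: The marginal utilities are [6, 7, 4, 15]
Step 2: The highest marginal utility is 15
Step 3: All 64 units go to that agent
Step 4: Total utility = 15 * 64 = 960

960


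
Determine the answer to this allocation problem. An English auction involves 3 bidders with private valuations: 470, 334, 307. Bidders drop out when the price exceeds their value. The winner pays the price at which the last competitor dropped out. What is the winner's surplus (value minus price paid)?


Step 1: Identify the highest value: 470
Step 2: Identify the second-highest value: 334
Step 3: The final price = second-highest value = 334
Step 4: Surplus = 470 - 334 = 136

136


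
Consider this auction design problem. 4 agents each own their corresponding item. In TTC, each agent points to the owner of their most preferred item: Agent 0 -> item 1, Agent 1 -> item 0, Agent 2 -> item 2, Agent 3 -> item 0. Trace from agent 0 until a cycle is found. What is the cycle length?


Step 1: Trace the pointer graph from agent 0: 0 -> 1 -> 0
Step 2: A cycle is detected when we revisit agent 0
Step 3: The cycle is: 0 -> 1 -> 0
Step 4: Cycle length = 2

2


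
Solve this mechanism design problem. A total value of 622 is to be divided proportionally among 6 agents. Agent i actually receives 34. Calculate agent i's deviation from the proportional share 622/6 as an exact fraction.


Step 1: Proportional share = 622/6 = 311/3
Step 2: Agent's actual allocation = 34
Step 3: Excess = 34 - 311/3 = -209/3

-209/3


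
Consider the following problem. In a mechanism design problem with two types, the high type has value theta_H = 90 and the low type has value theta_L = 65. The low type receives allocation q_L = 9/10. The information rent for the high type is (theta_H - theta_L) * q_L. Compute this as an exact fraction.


Step 1: theta_H - theta_L = 90 - 65 = 25
Step 2: Information rent = (theta_H - theta_L) * q_L
Step 3: = 25 * 9/10
Step 4: = 45/2

45/2


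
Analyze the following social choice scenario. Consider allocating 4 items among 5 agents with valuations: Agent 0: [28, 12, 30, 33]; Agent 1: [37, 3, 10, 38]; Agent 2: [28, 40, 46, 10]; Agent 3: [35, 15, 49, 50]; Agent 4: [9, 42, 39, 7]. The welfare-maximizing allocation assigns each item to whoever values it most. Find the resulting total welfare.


Step 1: For each item, find the maximum value among all agents.
Step 2: Item 0 -> Agent 1 (value 37)
Step 3: Item 1 -> Agent 4 (value 42)
Step 4: Item 2 -> Agent 3 (value 49)
Step 5: Item 3 -> Agent 3 (value 50)
Step 6: Total welfare = 37 + 42 + 49 + 50 = 178

178


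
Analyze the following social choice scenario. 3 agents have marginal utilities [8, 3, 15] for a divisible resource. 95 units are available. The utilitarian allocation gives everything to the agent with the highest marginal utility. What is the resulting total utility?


Step 1: The marginal utilities are [8, 3, 15]
Step 2: The highest marginal utility is 15
Step 3: All 95 units go to that agent
Step 4: Total utility = 15 * 95 = 1425

1425


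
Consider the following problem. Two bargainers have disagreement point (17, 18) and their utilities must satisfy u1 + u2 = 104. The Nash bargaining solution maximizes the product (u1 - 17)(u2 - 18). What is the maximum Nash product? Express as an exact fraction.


Step 1: The Nash solution splits surplus symmetrically above the disagreement point
Step 2: u1 = (total + d1 - d2)/2 = (104 + 17 - 18)/2 = 103/2
Step 3: u2 = (total - d1 + d2)/2 = (104 - 17 + 18)/2 = 105/2
Step 4: Nash product = (103/2 - 17) * (105/2 - 18)
Step 5: = 69/2 * 69/2 = 4761/4

4761/4


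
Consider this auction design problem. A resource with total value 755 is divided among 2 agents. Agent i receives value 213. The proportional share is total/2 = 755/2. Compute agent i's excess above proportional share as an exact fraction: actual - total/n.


Step 1: Proportional share = 755/2
Step 2: Agent's actual allocation = 213
Step 3: Excess = 213 - 755/2 = -329/2

-329/2


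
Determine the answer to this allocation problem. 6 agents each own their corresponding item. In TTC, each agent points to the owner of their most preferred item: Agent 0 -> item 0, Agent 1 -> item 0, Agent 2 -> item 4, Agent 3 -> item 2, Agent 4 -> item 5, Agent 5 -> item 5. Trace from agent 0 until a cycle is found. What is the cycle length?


Step 1: Trace the pointer graph from agent 0: 0 -> 0
Step 2: A cycle is detected when we revisit agent 0
Step 3: The cycle is: 0 -> 0
Step 4: Cycle length = 1

1


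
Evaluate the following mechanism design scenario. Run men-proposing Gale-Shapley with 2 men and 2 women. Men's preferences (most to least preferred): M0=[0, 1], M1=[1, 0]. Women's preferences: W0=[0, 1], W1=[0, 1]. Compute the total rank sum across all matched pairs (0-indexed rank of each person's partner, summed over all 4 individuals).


Step 1: Run Gale-Shapley (men propose, women hold best offer):
  M0 proposes to W0; she accepts
  M1 proposes to W1; she accepts
Step 2: Final matching: W0-M0, W1-M1
Step 3: 0-indexed ranks (man's rank of his match, then woman's): 0 + 0 + 0 + 1
Step 4: Total rank sum = 1

1


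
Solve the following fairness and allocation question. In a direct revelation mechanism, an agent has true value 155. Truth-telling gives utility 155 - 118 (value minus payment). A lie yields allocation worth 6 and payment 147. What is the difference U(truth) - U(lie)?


Step 1: U(truth) = value - payment = 155 - 118 = 37
Step 2: U(lie) = allocation - payment = 6 - 147 = -141
Step 3: IC gap = 37 - (-141) = 178

178


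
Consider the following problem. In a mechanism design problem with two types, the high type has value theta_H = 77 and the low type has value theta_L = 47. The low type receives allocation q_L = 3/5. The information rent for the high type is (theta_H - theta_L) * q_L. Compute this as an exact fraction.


Step 1: theta_H - theta_L = 77 - 47 = 30
Step 2: Information rent = (theta_H - theta_L) * q_L
Step 3: = 30 * 3/5
Step 4: = 18

18


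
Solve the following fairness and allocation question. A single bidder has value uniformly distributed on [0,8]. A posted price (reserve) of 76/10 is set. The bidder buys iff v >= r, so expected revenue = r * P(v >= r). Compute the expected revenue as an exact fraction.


Step 1: Posted price r = 38/5, value support [0,8]
Step 2: P(v >= r) = (8 - 38/5)/8 = 1/20
Step 3: Expected revenue = r * P(v >= r) = 38/5 * 1/20
Step 4: Revenue = 19/50

19/50


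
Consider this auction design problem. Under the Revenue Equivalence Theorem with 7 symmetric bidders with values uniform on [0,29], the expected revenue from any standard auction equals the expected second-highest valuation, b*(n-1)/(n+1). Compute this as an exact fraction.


Step 1: By Revenue Equivalence, expected revenue = b*(n-1)/(n+1)
Step 2: Substituting n = 7, b = 29
Step 3: Revenue = 29*(7-1)/(7+1) = 29*6/8
Step 4: Revenue = 174/8 = 87/4

87/4


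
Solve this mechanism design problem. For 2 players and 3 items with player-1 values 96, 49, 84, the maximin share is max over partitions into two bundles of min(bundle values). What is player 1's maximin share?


Step 1: Item values = 96, 49, 84
Step 2: Enumerate all 2-bundle partitions and take the smaller bundle:
  Partition 1: {96} vs {49,84} -> bundles 96, 133; min = 96
  Partition 2: {49} vs {96,84} -> bundles 49, 180; min = 49
  Partition 3: {84} vs {96,49} -> bundles 84, 145; min = 84
Step 3: MMS = max(96, 49, 84) = 96

96


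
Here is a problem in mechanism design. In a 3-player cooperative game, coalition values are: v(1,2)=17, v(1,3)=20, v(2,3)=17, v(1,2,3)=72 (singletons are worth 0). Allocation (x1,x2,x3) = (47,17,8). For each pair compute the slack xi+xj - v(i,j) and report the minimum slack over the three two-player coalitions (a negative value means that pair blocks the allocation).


Step 1: Slack for coalition (1,2): x1+x2 - v12 = 64 - 17 = 47
Step 2: Slack for coalition (1,3): x1+x3 - v13 = 55 - 20 = 35
Step 3: Slack for coalition (2,3): x2+x3 - v23 = 25 - 17 = 8
Step 4: Minimum slack = min(47, 35, 8) = 8, attained by (2,3); no pair can gain by deviating, so the allocation is in the core

8


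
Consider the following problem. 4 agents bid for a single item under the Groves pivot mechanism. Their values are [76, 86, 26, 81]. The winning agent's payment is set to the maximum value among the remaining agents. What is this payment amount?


Step 1: The efficient winner is agent 1 with value 86
Step 2: Other agents' values: [76, 26, 81]
Step 3: Pivot payment = max(others) = 81
Step 4: The winner pays 81

81


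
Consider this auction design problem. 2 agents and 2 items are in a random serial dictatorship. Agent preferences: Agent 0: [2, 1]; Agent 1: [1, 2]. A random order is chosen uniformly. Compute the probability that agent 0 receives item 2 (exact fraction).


Step 1: Agent 0 wants item 2
Step 2: There are 2 possible orderings of agents
Step 3: In 2 orderings, agent 0 gets item 2
Step 4: Probability = 2/2 = 1

1


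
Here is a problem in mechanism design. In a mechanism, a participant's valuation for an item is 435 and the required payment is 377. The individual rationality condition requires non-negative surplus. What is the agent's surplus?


Step 1: Surplus = value - payment = 435 - 377 = 58
Step 2: IR is satisfied (surplus >= 0)

58


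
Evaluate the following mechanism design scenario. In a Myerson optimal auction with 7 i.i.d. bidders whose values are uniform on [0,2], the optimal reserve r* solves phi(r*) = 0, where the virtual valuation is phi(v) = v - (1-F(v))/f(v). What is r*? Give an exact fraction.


Step 1: For U[0,2], F(v) = v/2 and f(v) = 1/2
Step 2: phi(v) = v - (1 - v/2)/(1/2) = v - (2 - v) = 2v - 2
Step 3: Set phi(r*) = 0: 2r* - 2 = 0
Step 4: r* = 2/2 = 1 (the number of bidders n = 7 does not enter)

1


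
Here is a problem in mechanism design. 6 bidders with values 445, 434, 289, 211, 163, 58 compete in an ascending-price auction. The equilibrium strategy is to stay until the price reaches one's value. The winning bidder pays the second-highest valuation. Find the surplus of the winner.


Step 1: Identify the highest value: 445
Step 2: Identify the second-highest value: 434
Step 3: The final price = second-highest value = 434
Step 4: Surplus = 445 - 434 = 11

11


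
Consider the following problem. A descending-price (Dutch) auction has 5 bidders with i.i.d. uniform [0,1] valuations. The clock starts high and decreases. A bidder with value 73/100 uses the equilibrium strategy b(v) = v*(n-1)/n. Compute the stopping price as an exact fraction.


Step 1: Dutch auctions are strategically equivalent to first-price auctions
Step 2: The equilibrium bid is b(v) = v*(n-1)/n
Step 3: b = 73/100 * 4/5
Step 4: b = 73/125

73/125
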